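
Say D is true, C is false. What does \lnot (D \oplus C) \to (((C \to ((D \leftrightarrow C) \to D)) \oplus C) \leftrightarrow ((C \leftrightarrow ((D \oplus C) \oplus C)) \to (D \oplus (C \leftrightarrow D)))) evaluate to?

\text{True}

D \oplus C = \text{True} \oplus \text{False} = \text{True}
\lnot (D \oplus C) = \lnot \text{True} = \text{False}
D \leftrightarrow C = \text{True} \leftrightarrow \text{False} = \text{False}
(D \leftrightarrow C) \to D = \text{False} \to \text{True} = \text{True}
C \to ((D \leftrightarrow C) \to D) = \text{False} \to \text{True} = \text{True}
(C \to ((D \leftrightarrow C) \to D)) \oplus C = \text{True} \oplus \text{False} = \text{True}
D \oplus C = \text{True} \oplus \text{False} = \text{True}
(D \oplus C) \oplus C = \text{True} \oplus \text{False} = \text{True}
C \leftrightarrow ((D \oplus C) \oplus C) = \text{False} \leftrightarrow \text{True} = \text{False}
C \leftrightarrow D = \text{False} \leftrightarrow \text{True} = \text{False}
D \oplus (C \leftrightarrow D) = \text{True} \oplus \text{False} = \text{True}
(C \leftrightarrow ((D \oplus C) \oplus C)) \to (D \oplus (C \leftrightarrow D)) = \text{False} \to \text{True} = \text{True}
((C \to ((D \leftrightarrow C) \to D)) \oplus C) \leftrightarrow ((C \leftrightarrow ((D \oplus C) \oplus C)) \to (D \oplus (C \leftrightarrow D))) = \text{True} \leftrightarrow \text{True} = \text{True}
\lnot (D \oplus C) \to (((C \to ((D \leftrightarrow C) \to D)) \oplus C) \leftrightarrow ((C \leftrightarrow ((D \oplus C) \oplus C)) \to (D \oplus (C \leftrightarrow D)))) = \text{False} \to \text{True} = \text{True}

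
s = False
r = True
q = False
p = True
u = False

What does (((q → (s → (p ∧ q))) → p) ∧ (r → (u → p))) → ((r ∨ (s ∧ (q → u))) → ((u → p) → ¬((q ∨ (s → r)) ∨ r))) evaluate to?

p ∧ q = True ∧ False = False
s → (p ∧ q) = False → False = True
q → (s → (p ∧ q)) = False → True = True
(q → (s → (p ∧ q))) → p = True → True = True
u → p = False → True = True
r → (u → p) = True → True = True
((q → (s → (p ∧ q))) → p) ∧ (r → (u → p)) = True ∧ True = True
q → u = False → False = True
s ∧ (q → u) = False ∧ True = False
r ∨ (s ∧ (q → u)) = True ∨ False = True
u → p = False → True = True
s → r = False → True = True
q ∨ (s → r) = False ∨ True = True
(q ∨ (s → r)) ∨ r = True ∨ True = True
¬((q ∨ (s → r)) ∨ r) = ¬True = False
(u → p) → ¬((q ∨ (s → r)) ∨ r) = True → False = False
(r ∨ (s ∧ (q → u))) → ((u → p) → ¬((q ∨ (s → r)) ∨ r)) = True → False = False
(((q → (s → (p ∧ q))) → p) ∧ (r → (u → p))) → ((r ∨ (s ∧ (q → u))) → ((u → p) → ¬((q ∨ (s → r)) ∨ r))) = True → False = False

False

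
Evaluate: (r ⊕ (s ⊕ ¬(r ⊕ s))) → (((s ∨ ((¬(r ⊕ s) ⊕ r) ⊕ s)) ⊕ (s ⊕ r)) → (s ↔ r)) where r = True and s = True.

r ⊕ s = True ⊕ True = False
¬(r ⊕ s) = ¬False = True
s ⊕ ¬(r ⊕ s) = True ⊕ True = False
r ⊕ (s ⊕ ¬(r ⊕ s)) = True ⊕ False = True
r ⊕ s = True ⊕ True = False
¬(r ⊕ s) = ¬False = True
¬(r ⊕ s) ⊕ r = True ⊕ True = False
(¬(r ⊕ s) ⊕ r) ⊕ s = False ⊕ True = True
s ∨ ((¬(r ⊕ s) ⊕ r) ⊕ s) = True ∨ True = True
s ⊕ r = True ⊕ True = False
(s ∨ ((¬(r ⊕ s) ⊕ r) ⊕ s)) ⊕ (s ⊕ r) = True ⊕ False = True
s ↔ r = True ↔ True = True
((s ∨ ((¬(r ⊕ s) ⊕ r) ⊕ s)) ⊕ (s ⊕ r)) → (s ↔ r) = True → True = True
(r ⊕ (s ⊕ ¬(r ⊕ s))) → (((s ∨ ((¬(r ⊕ s) ⊕ r) ⊕ s)) ⊕ (s ⊕ r)) → (s ↔ r)) = True → True = True

True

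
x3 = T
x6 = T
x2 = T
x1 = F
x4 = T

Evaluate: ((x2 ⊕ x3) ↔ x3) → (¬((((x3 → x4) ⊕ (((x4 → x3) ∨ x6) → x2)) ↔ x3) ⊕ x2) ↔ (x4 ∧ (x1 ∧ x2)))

T

x2 ⊕ x3 = T ⊕ T = F
(x2 ⊕ x3) ↔ x3 = F ↔ T = F
x3 → x4 = T → T = T
x4 → x3 = T → T = T
(x4 → x3) ∨ x6 = T ∨ T = T
((x4 → x3) ∨ x6) → x2 = T → T = T
(x3 → x4) ⊕ (((x4 → x3) ∨ x6) → x2) = T ⊕ T = F
((x3 → x4) ⊕ (((x4 → x3) ∨ x6) → x2)) ↔ x3 = F ↔ T = F
(((x3 → x4) ⊕ (((x4 → x3) ∨ x6) → x2)) ↔ x3) ⊕ x2 = F ⊕ T = T
¬((((x3 → x4) ⊕ (((x4 → x3) ∨ x6) → x2)) ↔ x3) ⊕ x2) = ¬T = F
x1 ∧ x2 = F ∧ T = F
x4 ∧ (x1 ∧ x2) = T ∧ F = F
¬((((x3 → x4) ⊕ (((x4 → x3) ∨ x6) → x2)) ↔ x3) ⊕ x2) ↔ (x4 ∧ (x1 ∧ x2)) = F ↔ F = T
((x2 ⊕ x3) ↔ x3) → (¬((((x3 → x4) ⊕ (((x4 → x3) ∨ x6) → x2)) ↔ x3) ⊕ x2) ↔ (x4 ∧ (x1 ∧ x2))) = F → T = T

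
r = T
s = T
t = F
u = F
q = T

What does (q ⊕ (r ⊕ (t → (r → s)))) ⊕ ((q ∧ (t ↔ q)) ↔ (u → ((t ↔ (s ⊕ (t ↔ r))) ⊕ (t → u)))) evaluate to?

r → s = T → T = T
t → (r → s) = F → T = T
r ⊕ (t → (r → s)) = T ⊕ T = F
q ⊕ (r ⊕ (t → (r → s))) = T ⊕ F = T
t ↔ q = F ↔ T = F
q ∧ (t ↔ q) = T ∧ F = F
t ↔ r = F ↔ T = F
s ⊕ (t ↔ r) = T ⊕ F = T
t ↔ (s ⊕ (t ↔ r)) = F ↔ T = F
t → u = F → F = T
(t ↔ (s ⊕ (t ↔ r))) ⊕ (t → u) = F ⊕ T = T
u → ((t ↔ (s ⊕ (t ↔ r))) ⊕ (t → u)) = F → T = T
(q ∧ (t ↔ q)) ↔ (u → ((t ↔ (s ⊕ (t ↔ r))) ⊕ (t → u))) = F ↔ T = F
(q ⊕ (r ⊕ (t → (r → s)))) ⊕ ((q ∧ (t ↔ q)) ↔ (u → ((t ↔ (s ⊕ (t ↔ r))) ⊕ (t → u)))) = T ⊕ F = T

T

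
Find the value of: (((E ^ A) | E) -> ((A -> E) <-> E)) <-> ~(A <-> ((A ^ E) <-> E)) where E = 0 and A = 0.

1

E ^ A = 0 ^ 0 = 0
(E ^ A) | E = 0 | 0 = 0
A -> E = 0 -> 0 = 1
(A -> E) <-> E = 1 <-> 0 = 0
((E ^ A) | E) -> ((A -> E) <-> E) = 0 -> 0 = 1
A ^ E = 0 ^ 0 = 0
(A ^ E) <-> E = 0 <-> 0 = 1
A <-> ((A ^ E) <-> E) = 0 <-> 1 = 0
~(A <-> ((A ^ E) <-> E)) = ~0 = 1
(((E ^ A) | E) -> ((A -> E) <-> E)) <-> ~(A <-> ((A ^ E) <-> E)) = 1 <-> 1 = 1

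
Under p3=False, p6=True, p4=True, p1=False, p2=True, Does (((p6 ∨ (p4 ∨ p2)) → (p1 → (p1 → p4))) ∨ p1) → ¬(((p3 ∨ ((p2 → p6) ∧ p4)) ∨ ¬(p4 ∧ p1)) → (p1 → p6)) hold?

False

p4 ∨ p2 = True ∨ True = True
p6 ∨ (p4 ∨ p2) = True ∨ True = True
p1 → p4 = False → True = True
p1 → (p1 → p4) = False → True = True
(p6 ∨ (p4 ∨ p2)) → (p1 → (p1 → p4)) = True → True = True
((p6 ∨ (p4 ∨ p2)) → (p1 → (p1 → p4))) ∨ p1 = True ∨ False = True
p2 → p6 = True → True = True
(p2 → p6) ∧ p4 = True ∧ True = True
p3 ∨ ((p2 → p6) ∧ p4) = False ∨ True = True
p4 ∧ p1 = True ∧ False = False
¬(p4 ∧ p1) = ¬False = True
(p3 ∨ ((p2 → p6) ∧ p4)) ∨ ¬(p4 ∧ p1) = True ∨ True = True
p1 → p6 = False → True = True
((p3 ∨ ((p2 → p6) ∧ p4)) ∨ ¬(p4 ∧ p1)) → (p1 → p6) = True → True = True
¬(((p3 ∨ ((p2 → p6) ∧ p4)) ∨ ¬(p4 ∧ p1)) → (p1 → p6)) = ¬True = False
(((p6 ∨ (p4 ∨ p2)) → (p1 → (p1 → p4))) ∨ p1) → ¬(((p3 ∨ ((p2 → p6) ∧ p4)) ∨ ¬(p4 ∧ p1)) → (p1 → p6)) = True → False = False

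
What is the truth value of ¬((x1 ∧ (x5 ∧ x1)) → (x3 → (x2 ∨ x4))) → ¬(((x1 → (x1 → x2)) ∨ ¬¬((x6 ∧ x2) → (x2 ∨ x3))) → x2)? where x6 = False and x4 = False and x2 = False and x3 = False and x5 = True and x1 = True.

x5 ∧ x1 = True ∧ True = True
x1 ∧ (x5 ∧ x1) = True ∧ True = True
x2 ∨ x4 = False ∨ False = False
x3 → (x2 ∨ x4) = False → False = True
(x1 ∧ (x5 ∧ x1)) → (x3 → (x2 ∨ x4)) = True → True = True
¬((x1 ∧ (x5 ∧ x1)) → (x3 → (x2 ∨ x4))) = ¬True = False
x1 → x2 = True → False = False
x1 → (x1 → x2) = True → False = False
x6 ∧ x2 = False ∧ False = False
x2 ∨ x3 = False ∨ False = False
(x6 ∧ x2) → (x2 ∨ x3) = False → False = True
¬((x6 ∧ x2) → (x2 ∨ x3)) = ¬True = False
¬¬((x6 ∧ x2) → (x2 ∨ x3)) = ¬False = True
(x1 → (x1 → x2)) ∨ ¬¬((x6 ∧ x2) → (x2 ∨ x3)) = False ∨ True = True
((x1 → (x1 → x2)) ∨ ¬¬((x6 ∧ x2) → (x2 ∨ x3))) → x2 = True → False = False
¬(((x1 → (x1 → x2)) ∨ ¬¬((x6 ∧ x2) → (x2 ∨ x3))) → x2) = ¬False = True
¬((x1 ∧ (x5 ∧ x1)) → (x3 → (x2 ∨ x4))) → ¬(((x1 → (x1 → x2)) ∨ ¬¬((x6 ∧ x2) → (x2 ∨ x3))) → x2) = False → True = True

True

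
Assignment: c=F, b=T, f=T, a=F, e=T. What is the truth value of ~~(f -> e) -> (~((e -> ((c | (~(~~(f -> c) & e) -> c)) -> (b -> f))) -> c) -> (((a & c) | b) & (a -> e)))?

T

f -> e = T -> T = T
~(f -> e) = ~T = F
~~(f -> e) = ~F = T
f -> c = T -> F = F
~(f -> c) = ~F = T
~~(f -> c) = ~T = F
~~(f -> c) & e = F & T = F
~(~~(f -> c) & e) = ~F = T
~(~~(f -> c) & e) -> c = T -> F = F
c | (~(~~(f -> c) & e) -> c) = F | F = F
b -> f = T -> T = T
(c | (~(~~(f -> c) & e) -> c)) -> (b -> f) = F -> T = T
e -> ((c | (~(~~(f -> c) & e) -> c)) -> (b -> f)) = T -> T = T
(e -> ((c | (~(~~(f -> c) & e) -> c)) -> (b -> f))) -> c = T -> F = F
~((e -> ((c | (~(~~(f -> c) & e) -> c)) -> (b -> f))) -> c) = ~F = T
a & c = F & F = F
(a & c) | b = F | T = T
a -> e = F -> T = T
((a & c) | b) & (a -> e) = T & T = T
~((e -> ((c | (~(~~(f -> c) & e) -> c)) -> (b -> f))) -> c) -> (((a & c) | b) & (a -> e)) = T -> T = T
~~(f -> e) -> (~((e -> ((c | (~(~~(f -> c) & e) -> c)) -> (b -> f))) -> c) -> (((a & c) | b) & (a -> e))) = T -> T = T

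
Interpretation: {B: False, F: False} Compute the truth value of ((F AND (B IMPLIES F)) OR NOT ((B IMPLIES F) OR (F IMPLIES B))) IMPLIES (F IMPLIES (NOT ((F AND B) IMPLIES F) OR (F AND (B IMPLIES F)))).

B IMPLIES F = False IMPLIES False = True
F AND (B IMPLIES F) = False AND True = False
B IMPLIES F = False IMPLIES False = True
F IMPLIES B = False IMPLIES False = True
(B IMPLIES F) OR (F IMPLIES B) = True OR True = True
NOT ((B IMPLIES F) OR (F IMPLIES B)) = NOT True = False
(F AND (B IMPLIES F)) OR NOT ((B IMPLIES F) OR (F IMPLIES B)) = False OR False = False
F AND B = False AND False = False
(F AND B) IMPLIES F = False IMPLIES False = True
NOT ((F AND B) IMPLIES F) = NOT True = False
B IMPLIES F = False IMPLIES False = True
F AND (B IMPLIES F) = False AND True = False
NOT ((F AND B) IMPLIES F) OR (F AND (B IMPLIES F)) = False OR False = False
F IMPLIES (NOT ((F AND B) IMPLIES F) OR (F AND (B IMPLIES F))) = False IMPLIES False = True
((F AND (B IMPLIES F)) OR NOT ((B IMPLIES F) OR (F IMPLIES B))) IMPLIES (F IMPLIES (NOT ((F AND B) IMPLIES F) OR (F AND (B IMPLIES F)))) = False IMPLIES True = True

True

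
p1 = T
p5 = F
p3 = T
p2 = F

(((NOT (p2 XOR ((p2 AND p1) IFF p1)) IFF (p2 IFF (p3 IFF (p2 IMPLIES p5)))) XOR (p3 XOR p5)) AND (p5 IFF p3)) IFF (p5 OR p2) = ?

T

p2 AND p1 = F AND T = F
(p2 AND p1) IFF p1 = F IFF T = F
p2 XOR ((p2 AND p1) IFF p1) = F XOR F = F
NOT (p2 XOR ((p2 AND p1) IFF p1)) = NOT F = T
p2 IMPLIES p5 = F IMPLIES F = T
p3 IFF (p2 IMPLIES p5) = T IFF T = T
p2 IFF (p3 IFF (p2 IMPLIES p5)) = F IFF T = F
NOT (p2 XOR ((p2 AND p1) IFF p1)) IFF (p2 IFF (p3 IFF (p2 IMPLIES p5))) = T IFF F = F
p3 XOR p5 = T XOR F = T
(NOT (p2 XOR ((p2 AND p1) IFF p1)) IFF (p2 IFF (p3 IFF (p2 IMPLIES p5)))) XOR (p3 XOR p5) = F XOR T = T
p5 IFF p3 = F IFF T = F
((NOT (p2 XOR ((p2 AND p1) IFF p1)) IFF (p2 IFF (p3 IFF (p2 IMPLIES p5)))) XOR (p3 XOR p5)) AND (p5 IFF p3) = T AND F = F
p5 OR p2 = F OR F = F
(((NOT (p2 XOR ((p2 AND p1) IFF p1)) IFF (p2 IFF (p3 IFF (p2 IMPLIES p5)))) XOR (p3 XOR p5)) AND (p5 IFF p3)) IFF (p5 OR p2) = F IFF F = T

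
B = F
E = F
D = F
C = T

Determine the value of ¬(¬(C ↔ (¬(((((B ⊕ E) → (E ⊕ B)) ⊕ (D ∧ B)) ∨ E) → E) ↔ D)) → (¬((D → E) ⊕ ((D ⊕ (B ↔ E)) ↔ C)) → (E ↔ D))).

F

Substituting B=F, E=F, D=F, C=T:
B ⊕ E = F ⊕ F = F
E ⊕ B = F ⊕ F = F
(B ⊕ E) → (E ⊕ B) = F → F = T
D ∧ B = F ∧ F = F
((B ⊕ E) → (E ⊕ B)) ⊕ (D ∧ B) = T ⊕ F = T
(((B ⊕ E) → (E ⊕ B)) ⊕ (D ∧ B)) ∨ E = T ∨ F = T
((((B ⊕ E) → (E ⊕ B)) ⊕ (D ∧ B)) ∨ E) → E = T → F = F
¬(((((B ⊕ E) → (E ⊕ B)) ⊕ (D ∧ B)) ∨ E) → E) = ¬F = T
¬(((((B ⊕ E) → (E ⊕ B)) ⊕ (D ∧ B)) ∨ E) → E) ↔ D = T ↔ F = F
C ↔ (¬(((((B ⊕ E) → (E ⊕ B)) ⊕ (D ∧ B)) ∨ E) → E) ↔ D) = T ↔ F = F
¬(C ↔ (¬(((((B ⊕ E) → (E ⊕ B)) ⊕ (D ∧ B)) ∨ E) → E) ↔ D)) = ¬F = T
D → E = F → F = T
B ↔ E = F ↔ F = T
D ⊕ (B ↔ E) = F ⊕ T = T
(D ⊕ (B ↔ E)) ↔ C = T ↔ T = T
(D → E) ⊕ ((D ⊕ (B ↔ E)) ↔ C) = T ⊕ T = F
¬((D → E) ⊕ ((D ⊕ (B ↔ E)) ↔ C)) = ¬F = T
E ↔ D = F ↔ F = T
¬((D → E) ⊕ ((D ⊕ (B ↔ E)) ↔ C)) → (E ↔ D) = T → T = T
¬(C ↔ (¬(((((B ⊕ E) → (E ⊕ B)) ⊕ (D ∧ B)) ∨ E) → E) ↔ D)) → (¬((D → E) ⊕ ((D ⊕ (B ↔ E)) ↔ C)) → (E ↔ D)) = T → T = T
¬(¬(C ↔ (¬(((((B ⊕ E) → (E ⊕ B)) ⊕ (D ∧ B)) ∨ E) → E) ↔ D)) → (¬((D → E) ⊕ ((D ⊕ (B ↔ E)) ↔ C)) → (E ↔ D))) = ¬T = F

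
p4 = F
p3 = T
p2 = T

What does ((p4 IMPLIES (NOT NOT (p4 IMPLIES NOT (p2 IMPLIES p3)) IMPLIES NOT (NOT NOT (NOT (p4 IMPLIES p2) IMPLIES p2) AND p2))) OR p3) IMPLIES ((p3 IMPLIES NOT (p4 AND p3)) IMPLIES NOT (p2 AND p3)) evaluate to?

Substituting p4=F, p3=T, p2=T:
p2 IMPLIES p3 = T IMPLIES T = T
NOT (p2 IMPLIES p3) = NOT T = F
p4 IMPLIES NOT (p2 IMPLIES p3) = F IMPLIES F = T
NOT (p4 IMPLIES NOT (p2 IMPLIES p3)) = NOT T = F
NOT NOT (p4 IMPLIES NOT (p2 IMPLIES p3)) = NOT F = T
p4 IMPLIES p2 = F IMPLIES T = T
NOT (p4 IMPLIES p2) = NOT T = F
NOT (p4 IMPLIES p2) IMPLIES p2 = F IMPLIES T = T
NOT (NOT (p4 IMPLIES p2) IMPLIES p2) = NOT T = F
NOT NOT (NOT (p4 IMPLIES p2) IMPLIES p2) = NOT F = T
NOT NOT (NOT (p4 IMPLIES p2) IMPLIES p2) AND p2 = T AND T = T
NOT (NOT NOT (NOT (p4 IMPLIES p2) IMPLIES p2) AND p2) = NOT T = F
NOT NOT (p4 IMPLIES NOT (p2 IMPLIES p3)) IMPLIES NOT (NOT NOT (NOT (p4 IMPLIES p2) IMPLIES p2) AND p2) = T IMPLIES F = F
p4 IMPLIES (NOT NOT (p4 IMPLIES NOT (p2 IMPLIES p3)) IMPLIES NOT (NOT NOT (NOT (p4 IMPLIES p2) IMPLIES p2) AND p2)) = F IMPLIES F = T
(p4 IMPLIES (NOT NOT (p4 IMPLIES NOT (p2 IMPLIES p3)) IMPLIES NOT (NOT NOT (NOT (p4 IMPLIES p2) IMPLIES p2) AND p2))) OR p3 = T OR T = T
p4 AND p3 = F AND T = F
NOT (p4 AND p3) = NOT F = T
p3 IMPLIES NOT (p4 AND p3) = T IMPLIES T = T
p2 AND p3 = T AND T = T
NOT (p2 AND p3) = NOT T = F
(p3 IMPLIES NOT (p4 AND p3)) IMPLIES NOT (p2 AND p3) = T IMPLIES F = F
((p4 IMPLIES (NOT NOT (p4 IMPLIES NOT (p2 IMPLIES p3)) IMPLIES NOT (NOT NOT (NOT (p4 IMPLIES p2) IMPLIES p2) AND p2))) OR p3) IMPLIES ((p3 IMPLIES NOT (p4 AND p3)) IMPLIES NOT (p2 AND p3)) = T IMPLIES F = F

F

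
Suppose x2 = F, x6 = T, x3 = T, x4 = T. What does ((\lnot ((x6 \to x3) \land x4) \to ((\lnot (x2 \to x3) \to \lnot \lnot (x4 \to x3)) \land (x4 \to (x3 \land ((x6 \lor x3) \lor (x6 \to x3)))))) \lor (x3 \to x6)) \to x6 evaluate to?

x6 \to x3 = T \to T = T
(x6 \to x3) \land x4 = T \land T = T
\lnot ((x6 \to x3) \land x4) = \lnot T = F
x2 \to x3 = F \to T = T
\lnot (x2 \to x3) = \lnot T = F
x4 \to x3 = T \to T = T
\lnot (x4 \to x3) = \lnot T = F
\lnot \lnot (x4 \to x3) = \lnot F = T
\lnot (x2 \to x3) \to \lnot \lnot (x4 \to x3) = F \to T = T
x6 \lor x3 = T \lor T = T
x6 \to x3 = T \to T = T
(x6 \lor x3) \lor (x6 \to x3) = T \lor T = T
x3 \land ((x6 \lor x3) \lor (x6 \to x3)) = T \land T = T
x4 \to (x3 \land ((x6 \lor x3) \lor (x6 \to x3))) = T \to T = T
(\lnot (x2 \to x3) \to \lnot \lnot (x4 \to x3)) \land (x4 \to (x3 \land ((x6 \lor x3) \lor (x6 \to x3)))) = T \land T = T
\lnot ((x6 \to x3) \land x4) \to ((\lnot (x2 \to x3) \to \lnot \lnot (x4 \to x3)) \land (x4 \to (x3 \land ((x6 \lor x3) \lor (x6 \to x3))))) = F \to T = T
x3 \to x6 = T \to T = T
(\lnot ((x6 \to x3) \land x4) \to ((\lnot (x2 \to x3) \to \lnot \lnot (x4 \to x3)) \land (x4 \to (x3 \land ((x6 \lor x3) \lor (x6 \to x3)))))) \lor (x3 \to x6) = T \lor T = T
((\lnot ((x6 \to x3) \land x4) \to ((\lnot (x2 \to x3) \to \lnot \lnot (x4 \to x3)) \land (x4 \to (x3 \land ((x6 \lor x3) \lor (x6 \to x3)))))) \lor (x3 \to x6)) \to x6 = T \to T = T

T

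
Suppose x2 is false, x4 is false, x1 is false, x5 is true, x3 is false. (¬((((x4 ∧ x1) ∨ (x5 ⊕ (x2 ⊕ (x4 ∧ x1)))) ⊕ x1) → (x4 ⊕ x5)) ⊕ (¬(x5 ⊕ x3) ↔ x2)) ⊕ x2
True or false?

Substituting x2=F, x4=F, x1=F, x5=T, x3=F:
x4 ∧ x1 = F ∧ F = F
x4 ∧ x1 = F ∧ F = F
x2 ⊕ (x4 ∧ x1) = F ⊕ F = F
x5 ⊕ (x2 ⊕ (x4 ∧ x1)) = T ⊕ F = T
(x4 ∧ x1) ∨ (x5 ⊕ (x2 ⊕ (x4 ∧ x1))) = F ∨ T = T
((x4 ∧ x1) ∨ (x5 ⊕ (x2 ⊕ (x4 ∧ x1)))) ⊕ x1 = T ⊕ F = T
x4 ⊕ x5 = F ⊕ T = T
(((x4 ∧ x1) ∨ (x5 ⊕ (x2 ⊕ (x4 ∧ x1)))) ⊕ x1) → (x4 ⊕ x5) = T → T = T
¬((((x4 ∧ x1) ∨ (x5 ⊕ (x2 ⊕ (x4 ∧ x1)))) ⊕ x1) → (x4 ⊕ x5)) = ¬T = F
x5 ⊕ x3 = T ⊕ F = T
¬(x5 ⊕ x3) = ¬T = F
¬(x5 ⊕ x3) ↔ x2 = F ↔ F = T
¬((((x4 ∧ x1) ∨ (x5 ⊕ (x2 ⊕ (x4 ∧ x1)))) ⊕ x1) → (x4 ⊕ x5)) ⊕ (¬(x5 ⊕ x3) ↔ x2) = F ⊕ T = T
(¬((((x4 ∧ x1) ∨ (x5 ⊕ (x2 ⊕ (x4 ∧ x1)))) ⊕ x1) → (x4 ⊕ x5)) ⊕ (¬(x5 ⊕ x3) ↔ x2)) ⊕ x2 = T ⊕ F = T

T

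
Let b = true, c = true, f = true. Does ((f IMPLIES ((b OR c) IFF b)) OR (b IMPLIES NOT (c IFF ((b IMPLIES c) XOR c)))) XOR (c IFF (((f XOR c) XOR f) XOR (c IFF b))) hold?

Substituting b=true, c=true, f=true:
b OR c = true OR true = true
(b OR c) IFF b = true IFF true = true
f IMPLIES ((b OR c) IFF b) = true IMPLIES true = true
b IMPLIES c = true IMPLIES true = true
(b IMPLIES c) XOR c = true XOR true = false
c IFF ((b IMPLIES c) XOR c) = true IFF false = false
NOT (c IFF ((b IMPLIES c) XOR c)) = NOT false = true
b IMPLIES NOT (c IFF ((b IMPLIES c) XOR c)) = true IMPLIES true = true
(f IMPLIES ((b OR c) IFF b)) OR (b IMPLIES NOT (c IFF ((b IMPLIES c) XOR c))) = true OR true = true
f XOR c = true XOR true = false
(f XOR c) XOR f = false XOR true = true
c IFF b = true IFF true = true
((f XOR c) XOR f) XOR (c IFF b) = true XOR true = false
c IFF (((f XOR c) XOR f) XOR (c IFF b)) = true IFF false = false
((f IMPLIES ((b OR c) IFF b)) OR (b IMPLIES NOT (c IFF ((b IMPLIES c) XOR c)))) XOR (c IFF (((f XOR c) XOR f) XOR (c IFF b))) = true XOR false = true

true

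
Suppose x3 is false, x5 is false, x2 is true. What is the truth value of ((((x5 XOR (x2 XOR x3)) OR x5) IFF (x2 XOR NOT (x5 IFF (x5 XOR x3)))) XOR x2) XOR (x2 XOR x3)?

x2 XOR x3 = true XOR false = true
x5 XOR (x2 XOR x3) = false XOR true = true
(x5 XOR (x2 XOR x3)) OR x5 = true OR false = true
x5 XOR x3 = false XOR false = false
x5 IFF (x5 XOR x3) = false IFF false = true
NOT (x5 IFF (x5 XOR x3)) = NOT true = false
x2 XOR NOT (x5 IFF (x5 XOR x3)) = true XOR false = true
((x5 XOR (x2 XOR x3)) OR x5) IFF (x2 XOR NOT (x5 IFF (x5 XOR x3))) = true IFF true = true
(((x5 XOR (x2 XOR x3)) OR x5) IFF (x2 XOR NOT (x5 IFF (x5 XOR x3)))) XOR x2 = true XOR true = false
x2 XOR x3 = true XOR false = true
((((x5 XOR (x2 XOR x3)) OR x5) IFF (x2 XOR NOT (x5 IFF (x5 XOR x3)))) XOR x2) XOR (x2 XOR x3) = false XOR true = true

true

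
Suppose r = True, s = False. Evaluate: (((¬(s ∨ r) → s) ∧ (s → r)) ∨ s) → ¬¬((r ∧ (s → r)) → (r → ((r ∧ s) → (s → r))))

True

s ∨ r = False ∨ True = True
¬(s ∨ r) = ¬True = False
¬(s ∨ r) → s = False → False = True
s → r = False → True = True
(¬(s ∨ r) → s) ∧ (s → r) = True ∧ True = True
((¬(s ∨ r) → s) ∧ (s → r)) ∨ s = True ∨ False = True
s → r = False → True = True
r ∧ (s → r) = True ∧ True = True
r ∧ s = True ∧ False = False
s → r = False → True = True
(r ∧ s) → (s → r) = False → True = True
r → ((r ∧ s) → (s → r)) = True → True = True
(r ∧ (s → r)) → (r → ((r ∧ s) → (s → r))) = True → True = True
¬((r ∧ (s → r)) → (r → ((r ∧ s) → (s → r)))) = ¬True = False
¬¬((r ∧ (s → r)) → (r → ((r ∧ s) → (s → r)))) = ¬False = True
(((¬(s ∨ r) → s) ∧ (s → r)) ∨ s) → ¬¬((r ∧ (s → r)) → (r → ((r ∧ s) → (s → r)))) = True → True = True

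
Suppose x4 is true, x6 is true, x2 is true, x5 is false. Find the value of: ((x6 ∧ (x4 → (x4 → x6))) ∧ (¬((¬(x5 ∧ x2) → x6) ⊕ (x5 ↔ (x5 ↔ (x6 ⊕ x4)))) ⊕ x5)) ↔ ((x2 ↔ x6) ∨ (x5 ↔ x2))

Substituting x4=T, x6=T, x2=T, x5=F:
x4 → x6 = T → T = T
x4 → (x4 → x6) = T → T = T
x6 ∧ (x4 → (x4 → x6)) = T ∧ T = T
x5 ∧ x2 = F ∧ T = F
¬(x5 ∧ x2) = ¬F = T
¬(x5 ∧ x2) → x6 = T → T = T
x6 ⊕ x4 = T ⊕ T = F
x5 ↔ (x6 ⊕ x4) = F ↔ F = T
x5 ↔ (x5 ↔ (x6 ⊕ x4)) = F ↔ T = F
(¬(x5 ∧ x2) → x6) ⊕ (x5 ↔ (x5 ↔ (x6 ⊕ x4))) = T ⊕ F = T
¬((¬(x5 ∧ x2) → x6) ⊕ (x5 ↔ (x5 ↔ (x6 ⊕ x4)))) = ¬T = F
¬((¬(x5 ∧ x2) → x6) ⊕ (x5 ↔ (x5 ↔ (x6 ⊕ x4)))) ⊕ x5 = F ⊕ F = F
(x6 ∧ (x4 → (x4 → x6))) ∧ (¬((¬(x5 ∧ x2) → x6) ⊕ (x5 ↔ (x5 ↔ (x6 ⊕ x4)))) ⊕ x5) = T ∧ F = F
x2 ↔ x6 = T ↔ T = T
x5 ↔ x2 = F ↔ T = F
(x2 ↔ x6) ∨ (x5 ↔ x2) = T ∨ F = T
((x6 ∧ (x4 → (x4 → x6))) ∧ (¬((¬(x5 ∧ x2) → x6) ⊕ (x5 ↔ (x5 ↔ (x6 ⊕ x4)))) ⊕ x5)) ↔ ((x2 ↔ x6) ∨ (x5 ↔ x2)) = F ↔ T = F

F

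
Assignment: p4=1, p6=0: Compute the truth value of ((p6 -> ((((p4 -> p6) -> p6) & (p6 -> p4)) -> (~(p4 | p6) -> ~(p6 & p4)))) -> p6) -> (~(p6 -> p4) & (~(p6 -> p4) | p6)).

p4 -> p6 = 1 -> 0 = 0
(p4 -> p6) -> p6 = 0 -> 0 = 1
p6 -> p4 = 0 -> 1 = 1
((p4 -> p6) -> p6) & (p6 -> p4) = 1 & 1 = 1
p4 | p6 = 1 | 0 = 1
~(p4 | p6) = ~1 = 0
p6 & p4 = 0 & 1 = 0
~(p6 & p4) = ~0 = 1
~(p4 | p6) -> ~(p6 & p4) = 0 -> 1 = 1
(((p4 -> p6) -> p6) & (p6 -> p4)) -> (~(p4 | p6) -> ~(p6 & p4)) = 1 -> 1 = 1
p6 -> ((((p4 -> p6) -> p6) & (p6 -> p4)) -> (~(p4 | p6) -> ~(p6 & p4))) = 0 -> 1 = 1
(p6 -> ((((p4 -> p6) -> p6) & (p6 -> p4)) -> (~(p4 | p6) -> ~(p6 & p4)))) -> p6 = 1 -> 0 = 0
p6 -> p4 = 0 -> 1 = 1
~(p6 -> p4) = ~1 = 0
p6 -> p4 = 0 -> 1 = 1
~(p6 -> p4) = ~1 = 0
~(p6 -> p4) | p6 = 0 | 0 = 0
~(p6 -> p4) & (~(p6 -> p4) | p6) = 0 & 0 = 0
((p6 -> ((((p4 -> p6) -> p6) & (p6 -> p4)) -> (~(p4 | p6) -> ~(p6 & p4)))) -> p6) -> (~(p6 -> p4) & (~(p6 -> p4) | p6)) = 0 -> 0 = 1

1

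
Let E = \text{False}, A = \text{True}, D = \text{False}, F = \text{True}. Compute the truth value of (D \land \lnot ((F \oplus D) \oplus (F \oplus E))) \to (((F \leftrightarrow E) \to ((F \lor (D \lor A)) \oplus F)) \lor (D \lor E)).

\text{True}

Substituting E=\text{False}, A=\text{True}, D=\text{False}, F=\text{True}:
F \oplus D = \text{True} \oplus \text{False} = \text{True}
F \oplus E = \text{True} \oplus \text{False} = \text{True}
(F \oplus D) \oplus (F \oplus E) = \text{True} \oplus \text{True} = \text{False}
\lnot ((F \oplus D) \oplus (F \oplus E)) = \lnot \text{False} = \text{True}
D \land \lnot ((F \oplus D) \oplus (F \oplus E)) = \text{False} \land \text{True} = \text{False}
F \leftrightarrow E = \text{True} \leftrightarrow \text{False} = \text{False}
D \lor A = \text{False} \lor \text{True} = \text{True}
F \lor (D \lor A) = \text{True} \lor \text{True} = \text{True}
(F \lor (D \lor A)) \oplus F = \text{True} \oplus \text{True} = \text{False}
(F \leftrightarrow E) \to ((F \lor (D \lor A)) \oplus F) = \text{False} \to \text{False} = \text{True}
D \lor E = \text{False} \lor \text{False} = \text{False}
((F \leftrightarrow E) \to ((F \lor (D \lor A)) \oplus F)) \lor (D \lor E) = \text{True} \lor \text{False} = \text{True}
(D \land \lnot ((F \oplus D) \oplus (F \oplus E))) \to (((F \leftrightarrow E) \to ((F \lor (D \lor A)) \oplus F)) \lor (D \lor E)) = \text{False} \to \text{True} = \text{True}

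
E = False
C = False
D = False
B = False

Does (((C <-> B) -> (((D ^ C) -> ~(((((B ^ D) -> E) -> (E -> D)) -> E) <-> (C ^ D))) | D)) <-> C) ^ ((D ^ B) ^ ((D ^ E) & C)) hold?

C <-> B = False <-> False = True
D ^ C = False ^ False = False
B ^ D = False ^ False = False
(B ^ D) -> E = False -> False = True
E -> D = False -> False = True
((B ^ D) -> E) -> (E -> D) = True -> True = True
(((B ^ D) -> E) -> (E -> D)) -> E = True -> False = False
C ^ D = False ^ False = False
((((B ^ D) -> E) -> (E -> D)) -> E) <-> (C ^ D) = False <-> False = True
~(((((B ^ D) -> E) -> (E -> D)) -> E) <-> (C ^ D)) = ~True = False
(D ^ C) -> ~(((((B ^ D) -> E) -> (E -> D)) -> E) <-> (C ^ D)) = False -> False = True
((D ^ C) -> ~(((((B ^ D) -> E) -> (E -> D)) -> E) <-> (C ^ D))) | D = True | False = True
(C <-> B) -> (((D ^ C) -> ~(((((B ^ D) -> E) -> (E -> D)) -> E) <-> (C ^ D))) | D) = True -> True = True
((C <-> B) -> (((D ^ C) -> ~(((((B ^ D) -> E) -> (E -> D)) -> E) <-> (C ^ D))) | D)) <-> C = True <-> False = False
D ^ B = False ^ False = False
D ^ E = False ^ False = False
(D ^ E) & C = False & False = False
(D ^ B) ^ ((D ^ E) & C) = False ^ False = False
(((C <-> B) -> (((D ^ C) -> ~(((((B ^ D) -> E) -> (E -> D)) -> E) <-> (C ^ D))) | D)) <-> C) ^ ((D ^ B) ^ ((D ^ E) & C)) = False ^ False = False

False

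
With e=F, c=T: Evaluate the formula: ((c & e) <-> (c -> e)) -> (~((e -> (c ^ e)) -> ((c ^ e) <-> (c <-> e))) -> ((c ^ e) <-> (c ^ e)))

T

Substituting e=F, c=T:
c & e = T & F = F
c -> e = T -> F = F
(c & e) <-> (c -> e) = F <-> F = T
c ^ e = T ^ F = T
e -> (c ^ e) = F -> T = T
c ^ e = T ^ F = T
c <-> e = T <-> F = F
(c ^ e) <-> (c <-> e) = T <-> F = F
(e -> (c ^ e)) -> ((c ^ e) <-> (c <-> e)) = T -> F = F
~((e -> (c ^ e)) -> ((c ^ e) <-> (c <-> e))) = ~F = T
c ^ e = T ^ F = T
c ^ e = T ^ F = T
(c ^ e) <-> (c ^ e) = T <-> T = T
~((e -> (c ^ e)) -> ((c ^ e) <-> (c <-> e))) -> ((c ^ e) <-> (c ^ e)) = T -> T = T
((c & e) <-> (c -> e)) -> (~((e -> (c ^ e)) -> ((c ^ e) <-> (c <-> e))) -> ((c ^ e) <-> (c ^ e))) = T -> T = T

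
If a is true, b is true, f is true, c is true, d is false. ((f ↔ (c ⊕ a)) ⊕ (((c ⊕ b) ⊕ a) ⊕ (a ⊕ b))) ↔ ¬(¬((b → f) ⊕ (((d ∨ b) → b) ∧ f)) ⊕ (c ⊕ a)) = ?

c ⊕ a = True ⊕ True = False
f ↔ (c ⊕ a) = True ↔ False = False
c ⊕ b = True ⊕ True = False
(c ⊕ b) ⊕ a = False ⊕ True = True
a ⊕ b = True ⊕ True = False
((c ⊕ b) ⊕ a) ⊕ (a ⊕ b) = True ⊕ False = True
(f ↔ (c ⊕ a)) ⊕ (((c ⊕ b) ⊕ a) ⊕ (a ⊕ b)) = False ⊕ True = True
b → f = True → True = True
d ∨ b = False ∨ True = True
(d ∨ b) → b = True → True = True
((d ∨ b) → b) ∧ f = True ∧ True = True
(b → f) ⊕ (((d ∨ b) → b) ∧ f) = True ⊕ True = False
¬((b → f) ⊕ (((d ∨ b) → b) ∧ f)) = ¬False = True
c ⊕ a = True ⊕ True = False
¬((b → f) ⊕ (((d ∨ b) → b) ∧ f)) ⊕ (c ⊕ a) = True ⊕ False = True
¬(¬((b → f) ⊕ (((d ∨ b) → b) ∧ f)) ⊕ (c ⊕ a)) = ¬True = False
((f ↔ (c ⊕ a)) ⊕ (((c ⊕ b) ⊕ a) ⊕ (a ⊕ b))) ↔ ¬(¬((b → f) ⊕ (((d ∨ b) → b) ∧ f)) ⊕ (c ⊕ a)) = True ↔ False = False

False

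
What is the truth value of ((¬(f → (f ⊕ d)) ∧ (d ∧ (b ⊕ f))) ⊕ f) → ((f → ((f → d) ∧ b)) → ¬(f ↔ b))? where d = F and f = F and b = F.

T

f ⊕ d = F ⊕ F = F
f → (f ⊕ d) = F → F = T
¬(f → (f ⊕ d)) = ¬T = F
b ⊕ f = F ⊕ F = F
d ∧ (b ⊕ f) = F ∧ F = F
¬(f → (f ⊕ d)) ∧ (d ∧ (b ⊕ f)) = F ∧ F = F
(¬(f → (f ⊕ d)) ∧ (d ∧ (b ⊕ f))) ⊕ f = F ⊕ F = F
f → d = F → F = T
(f → d) ∧ b = T ∧ F = F
f → ((f → d) ∧ b) = F → F = T
f ↔ b = F ↔ F = T
¬(f ↔ b) = ¬T = F
(f → ((f → d) ∧ b)) → ¬(f ↔ b) = T → F = F
((¬(f → (f ⊕ d)) ∧ (d ∧ (b ⊕ f))) ⊕ f) → ((f → ((f → d) ∧ b)) → ¬(f ↔ b)) = F → F = T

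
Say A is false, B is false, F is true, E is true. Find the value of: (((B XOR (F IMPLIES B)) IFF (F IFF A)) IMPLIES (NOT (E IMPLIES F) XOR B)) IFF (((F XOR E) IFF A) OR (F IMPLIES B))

false

F IMPLIES B = true IMPLIES false = false
B XOR (F IMPLIES B) = false XOR false = false
F IFF A = true IFF false = false
(B XOR (F IMPLIES B)) IFF (F IFF A) = false IFF false = true
E IMPLIES F = true IMPLIES true = true
NOT (E IMPLIES F) = NOT true = false
NOT (E IMPLIES F) XOR B = false XOR false = false
((B XOR (F IMPLIES B)) IFF (F IFF A)) IMPLIES (NOT (E IMPLIES F) XOR B) = true IMPLIES false = false
F XOR E = true XOR true = false
(F XOR E) IFF A = false IFF false = true
F IMPLIES B = true IMPLIES false = false
((F XOR E) IFF A) OR (F IMPLIES B) = true OR false = true
(((B XOR (F IMPLIES B)) IFF (F IFF A)) IMPLIES (NOT (E IMPLIES F) XOR B)) IFF (((F XOR E) IFF A) OR (F IMPLIES B)) = false IFF true = false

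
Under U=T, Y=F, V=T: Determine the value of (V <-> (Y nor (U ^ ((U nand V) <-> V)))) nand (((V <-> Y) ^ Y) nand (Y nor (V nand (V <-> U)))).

T

Substituting U=T, Y=F, V=T:
U nand V = T nand T = F
(U nand V) <-> V = F <-> T = F
U ^ ((U nand V) <-> V) = T ^ F = T
Y nor (U ^ ((U nand V) <-> V)) = F nor T = F
V <-> (Y nor (U ^ ((U nand V) <-> V))) = T <-> F = F
V <-> Y = T <-> F = F
(V <-> Y) ^ Y = F ^ F = F
V <-> U = T <-> T = T
V nand (V <-> U) = T nand T = F
Y nor (V nand (V <-> U)) = F nor F = T
((V <-> Y) ^ Y) nand (Y nor (V nand (V <-> U))) = F nand T = T
(V <-> (Y nor (U ^ ((U nand V) <-> V)))) nand (((V <-> Y) ^ Y) nand (Y nor (V nand (V <-> U)))) = F nand T = T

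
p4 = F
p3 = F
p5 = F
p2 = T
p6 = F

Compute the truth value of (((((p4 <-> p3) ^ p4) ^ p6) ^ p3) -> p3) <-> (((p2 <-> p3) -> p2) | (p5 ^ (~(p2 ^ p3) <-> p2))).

F

p4 <-> p3 = F <-> F = T
(p4 <-> p3) ^ p4 = T ^ F = T
((p4 <-> p3) ^ p4) ^ p6 = T ^ F = T
(((p4 <-> p3) ^ p4) ^ p6) ^ p3 = T ^ F = T
((((p4 <-> p3) ^ p4) ^ p6) ^ p3) -> p3 = T -> F = F
p2 <-> p3 = T <-> F = F
(p2 <-> p3) -> p2 = F -> T = T
p2 ^ p3 = T ^ F = T
~(p2 ^ p3) = ~T = F
~(p2 ^ p3) <-> p2 = F <-> T = F
p5 ^ (~(p2 ^ p3) <-> p2) = F ^ F = F
((p2 <-> p3) -> p2) | (p5 ^ (~(p2 ^ p3) <-> p2)) = T | F = T
(((((p4 <-> p3) ^ p4) ^ p6) ^ p3) -> p3) <-> (((p2 <-> p3) -> p2) | (p5 ^ (~(p2 ^ p3) <-> p2))) = F <-> T = F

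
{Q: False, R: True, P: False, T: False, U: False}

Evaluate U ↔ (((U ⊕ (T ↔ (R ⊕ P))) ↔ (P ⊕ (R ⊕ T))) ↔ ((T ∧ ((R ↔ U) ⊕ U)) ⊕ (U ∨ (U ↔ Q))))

R ⊕ P = True ⊕ False = True
T ↔ (R ⊕ P) = False ↔ True = False
U ⊕ (T ↔ (R ⊕ P)) = False ⊕ False = False
R ⊕ T = True ⊕ False = True
P ⊕ (R ⊕ T) = False ⊕ True = True
(U ⊕ (T ↔ (R ⊕ P))) ↔ (P ⊕ (R ⊕ T)) = False ↔ True = False
R ↔ U = True ↔ False = False
(R ↔ U) ⊕ U = False ⊕ False = False
T ∧ ((R ↔ U) ⊕ U) = False ∧ False = False
U ↔ Q = False ↔ False = True
U ∨ (U ↔ Q) = False ∨ True = True
(T ∧ ((R ↔ U) ⊕ U)) ⊕ (U ∨ (U ↔ Q)) = False ⊕ True = True
((U ⊕ (T ↔ (R ⊕ P))) ↔ (P ⊕ (R ⊕ T))) ↔ ((T ∧ ((R ↔ U) ⊕ U)) ⊕ (U ∨ (U ↔ Q))) = False ↔ True = False
U ↔ (((U ⊕ (T ↔ (R ⊕ P))) ↔ (P ⊕ (R ⊕ T))) ↔ ((T ∧ ((R ↔ U) ⊕ U)) ⊕ (U ∨ (U ↔ Q)))) = False ↔ False = True

True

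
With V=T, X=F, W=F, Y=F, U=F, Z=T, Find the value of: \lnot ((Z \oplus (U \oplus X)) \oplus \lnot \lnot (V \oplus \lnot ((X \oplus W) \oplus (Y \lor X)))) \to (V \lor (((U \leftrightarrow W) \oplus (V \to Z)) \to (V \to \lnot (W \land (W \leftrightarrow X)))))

U \oplus X = F \oplus F = F
Z \oplus (U \oplus X) = T \oplus F = T
X \oplus W = F \oplus F = F
Y \lor X = F \lor F = F
(X \oplus W) \oplus (Y \lor X) = F \oplus F = F
\lnot ((X \oplus W) \oplus (Y \lor X)) = \lnot F = T
V \oplus \lnot ((X \oplus W) \oplus (Y \lor X)) = T \oplus T = F
\lnot (V \oplus \lnot ((X \oplus W) \oplus (Y \lor X))) = \lnot F = T
\lnot \lnot (V \oplus \lnot ((X \oplus W) \oplus (Y \lor X))) = \lnot T = F
(Z \oplus (U \oplus X)) \oplus \lnot \lnot (V \oplus \lnot ((X \oplus W) \oplus (Y \lor X))) = T \oplus F = T
\lnot ((Z \oplus (U \oplus X)) \oplus \lnot \lnot (V \oplus \lnot ((X \oplus W) \oplus (Y \lor X)))) = \lnot T = F
U \leftrightarrow W = F \leftrightarrow F = T
V \to Z = T \to T = T
(U \leftrightarrow W) \oplus (V \to Z) = T \oplus T = F
W \leftrightarrow X = F \leftrightarrow F = T
W \land (W \leftrightarrow X) = F \land T = F
\lnot (W \land (W \leftrightarrow X)) = \lnot F = T
V \to \lnot (W \land (W \leftrightarrow X)) = T \to T = T
((U \leftrightarrow W) \oplus (V \to Z)) \to (V \to \lnot (W \land (W \leftrightarrow X))) = F \to T = T
V \lor (((U \leftrightarrow W) \oplus (V \to Z)) \to (V \to \lnot (W \land (W \leftrightarrow X)))) = T \lor T = T
\lnot ((Z \oplus (U \oplus X)) \oplus \lnot \lnot (V \oplus \lnot ((X \oplus W) \oplus (Y \lor X)))) \to (V \lor (((U \leftrightarrow W) \oplus (V \to Z)) \to (V \to \lnot (W \land (W \leftrightarrow X))))) = F \to T = T

T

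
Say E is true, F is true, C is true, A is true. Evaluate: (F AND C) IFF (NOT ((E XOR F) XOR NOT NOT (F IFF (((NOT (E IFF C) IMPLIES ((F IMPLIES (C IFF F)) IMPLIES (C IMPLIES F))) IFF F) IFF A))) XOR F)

True

F AND C = True AND True = True
E XOR F = True XOR True = False
E IFF C = True IFF True = True
NOT (E IFF C) = NOT True = False
C IFF F = True IFF True = True
F IMPLIES (C IFF F) = True IMPLIES True = True
C IMPLIES F = True IMPLIES True = True
(F IMPLIES (C IFF F)) IMPLIES (C IMPLIES F) = True IMPLIES True = True
NOT (E IFF C) IMPLIES ((F IMPLIES (C IFF F)) IMPLIES (C IMPLIES F)) = False IMPLIES True = True
(NOT (E IFF C) IMPLIES ((F IMPLIES (C IFF F)) IMPLIES (C IMPLIES F))) IFF F = True IFF True = True
((NOT (E IFF C) IMPLIES ((F IMPLIES (C IFF F)) IMPLIES (C IMPLIES F))) IFF F) IFF A = True IFF True = True
F IFF (((NOT (E IFF C) IMPLIES ((F IMPLIES (C IFF F)) IMPLIES (C IMPLIES F))) IFF F) IFF A) = True IFF True = True
NOT (F IFF (((NOT (E IFF C) IMPLIES ((F IMPLIES (C IFF F)) IMPLIES (C IMPLIES F))) IFF F) IFF A)) = NOT True = False
NOT NOT (F IFF (((NOT (E IFF C) IMPLIES ((F IMPLIES (C IFF F)) IMPLIES (C IMPLIES F))) IFF F) IFF A)) = NOT False = True
(E XOR F) XOR NOT NOT (F IFF (((NOT (E IFF C) IMPLIES ((F IMPLIES (C IFF F)) IMPLIES (C IMPLIES F))) IFF F) IFF A)) = False XOR True = True
NOT ((E XOR F) XOR NOT NOT (F IFF (((NOT (E IFF C) IMPLIES ((F IMPLIES (C IFF F)) IMPLIES (C IMPLIES F))) IFF F) IFF A))) = NOT True = False
NOT ((E XOR F) XOR NOT NOT (F IFF (((NOT (E IFF C) IMPLIES ((F IMPLIES (C IFF F)) IMPLIES (C IMPLIES F))) IFF F) IFF A))) XOR F = False XOR True = True
(F AND C) IFF (NOT ((E XOR F) XOR NOT NOT (F IFF (((NOT (E IFF C) IMPLIES ((F IMPLIES (C IFF F)) IMPLIES (C IMPLIES F))) IFF F) IFF A))) XOR F) = True IFF True = True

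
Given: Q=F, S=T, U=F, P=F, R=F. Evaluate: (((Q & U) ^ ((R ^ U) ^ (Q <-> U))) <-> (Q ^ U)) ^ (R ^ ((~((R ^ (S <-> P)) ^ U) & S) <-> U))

F

Substituting Q=F, S=T, U=F, P=F, R=F:
Q & U = F & F = F
R ^ U = F ^ F = F
Q <-> U = F <-> F = T
(R ^ U) ^ (Q <-> U) = F ^ T = T
(Q & U) ^ ((R ^ U) ^ (Q <-> U)) = F ^ T = T
Q ^ U = F ^ F = F
((Q & U) ^ ((R ^ U) ^ (Q <-> U))) <-> (Q ^ U) = T <-> F = F
S <-> P = T <-> F = F
R ^ (S <-> P) = F ^ F = F
(R ^ (S <-> P)) ^ U = F ^ F = F
~((R ^ (S <-> P)) ^ U) = ~F = T
~((R ^ (S <-> P)) ^ U) & S = T & T = T
(~((R ^ (S <-> P)) ^ U) & S) <-> U = T <-> F = F
R ^ ((~((R ^ (S <-> P)) ^ U) & S) <-> U) = F ^ F = F
(((Q & U) ^ ((R ^ U) ^ (Q <-> U))) <-> (Q ^ U)) ^ (R ^ ((~((R ^ (S <-> P)) ^ U) & S) <-> U)) = F ^ F = F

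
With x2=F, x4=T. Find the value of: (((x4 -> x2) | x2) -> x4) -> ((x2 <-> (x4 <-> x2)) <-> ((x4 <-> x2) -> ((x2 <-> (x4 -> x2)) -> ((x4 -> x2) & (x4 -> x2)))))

x4 -> x2 = T -> F = F
(x4 -> x2) | x2 = F | F = F
((x4 -> x2) | x2) -> x4 = F -> T = T
x4 <-> x2 = T <-> F = F
x2 <-> (x4 <-> x2) = F <-> F = T
x4 <-> x2 = T <-> F = F
x4 -> x2 = T -> F = F
x2 <-> (x4 -> x2) = F <-> F = T
x4 -> x2 = T -> F = F
x4 -> x2 = T -> F = F
(x4 -> x2) & (x4 -> x2) = F & F = F
(x2 <-> (x4 -> x2)) -> ((x4 -> x2) & (x4 -> x2)) = T -> F = F
(x4 <-> x2) -> ((x2 <-> (x4 -> x2)) -> ((x4 -> x2) & (x4 -> x2))) = F -> F = T
(x2 <-> (x4 <-> x2)) <-> ((x4 <-> x2) -> ((x2 <-> (x4 -> x2)) -> ((x4 -> x2) & (x4 -> x2)))) = T <-> T = T
(((x4 -> x2) | x2) -> x4) -> ((x2 <-> (x4 <-> x2)) <-> ((x4 <-> x2) -> ((x2 <-> (x4 -> x2)) -> ((x4 -> x2) & (x4 -> x2))))) = T -> T = T

T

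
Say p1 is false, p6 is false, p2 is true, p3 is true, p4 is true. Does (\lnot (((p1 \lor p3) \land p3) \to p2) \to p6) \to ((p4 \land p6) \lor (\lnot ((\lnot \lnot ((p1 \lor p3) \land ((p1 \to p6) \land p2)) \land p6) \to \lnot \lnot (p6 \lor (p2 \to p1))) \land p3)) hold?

Substituting p1=F, p6=F, p2=T, p3=T, p4=T:
p1 \lor p3 = F \lor T = T
(p1 \lor p3) \land p3 = T \land T = T
((p1 \lor p3) \land p3) \to p2 = T \to T = T
\lnot (((p1 \lor p3) \land p3) \to p2) = \lnot T = F
\lnot (((p1 \lor p3) \land p3) \to p2) \to p6 = F \to F = T
p4 \land p6 = T \land F = F
p1 \lor p3 = F \lor T = T
p1 \to p6 = F \to F = T
(p1 \to p6) \land p2 = T \land T = T
(p1 \lor p3) \land ((p1 \to p6) \land p2) = T \land T = T
\lnot ((p1 \lor p3) \land ((p1 \to p6) \land p2)) = \lnot T = F
\lnot \lnot ((p1 \lor p3) \land ((p1 \to p6) \land p2)) = \lnot F = T
\lnot \lnot ((p1 \lor p3) \land ((p1 \to p6) \land p2)) \land p6 = T \land F = F
p2 \to p1 = T \to F = F
p6 \lor (p2 \to p1) = F \lor F = F
\lnot (p6 \lor (p2 \to p1)) = \lnot F = T
\lnot \lnot (p6 \lor (p2 \to p1)) = \lnot T = F
(\lnot \lnot ((p1 \lor p3) \land ((p1 \to p6) \land p2)) \land p6) \to \lnot \lnot (p6 \lor (p2 \to p1)) = F \to F = T
\lnot ((\lnot \lnot ((p1 \lor p3) \land ((p1 \to p6) \land p2)) \land p6) \to \lnot \lnot (p6 \lor (p2 \to p1))) = \lnot T = F
\lnot ((\lnot \lnot ((p1 \lor p3) \land ((p1 \to p6) \land p2)) \land p6) \to \lnot \lnot (p6 \lor (p2 \to p1))) \land p3 = F \land T = F
(p4 \land p6) \lor (\lnot ((\lnot \lnot ((p1 \lor p3) \land ((p1 \to p6) \land p2)) \land p6) \to \lnot \lnot (p6 \lor (p2 \to p1))) \land p3) = F \lor F = F
(\lnot (((p1 \lor p3) \land p3) \to p2) \to p6) \to ((p4 \land p6) \lor (\lnot ((\lnot \lnot ((p1 \lor p3) \land ((p1 \to p6) \land p2)) \land p6) \to \lnot \lnot (p6 \lor (p2 \to p1))) \land p3)) = T \to F = F

F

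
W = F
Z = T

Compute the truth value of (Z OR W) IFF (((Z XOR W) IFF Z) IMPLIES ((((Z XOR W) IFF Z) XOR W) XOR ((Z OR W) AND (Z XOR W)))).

F

Substituting W=F, Z=T:
Z OR W = T OR F = T
Z XOR W = T XOR F = T
(Z XOR W) IFF Z = T IFF T = T
Z XOR W = T XOR F = T
(Z XOR W) IFF Z = T IFF T = T
((Z XOR W) IFF Z) XOR W = T XOR F = T
Z OR W = T OR F = T
Z XOR W = T XOR F = T
(Z OR W) AND (Z XOR W) = T AND T = T
(((Z XOR W) IFF Z) XOR W) XOR ((Z OR W) AND (Z XOR W)) = T XOR T = F
((Z XOR W) IFF Z) IMPLIES ((((Z XOR W) IFF Z) XOR W) XOR ((Z OR W) AND (Z XOR W))) = T IMPLIES F = F
(Z OR W) IFF (((Z XOR W) IFF Z) IMPLIES ((((Z XOR W) IFF Z) XOR W) XOR ((Z OR W) AND (Z XOR W)))) = T IFF F = F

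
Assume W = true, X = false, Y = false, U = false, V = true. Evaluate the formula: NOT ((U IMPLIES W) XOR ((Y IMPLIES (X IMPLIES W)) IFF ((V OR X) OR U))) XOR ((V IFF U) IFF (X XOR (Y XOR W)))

U IMPLIES W = false IMPLIES true = true
X IMPLIES W = false IMPLIES true = true
Y IMPLIES (X IMPLIES W) = false IMPLIES true = true
V OR X = true OR false = true
(V OR X) OR U = true OR false = true
(Y IMPLIES (X IMPLIES W)) IFF ((V OR X) OR U) = true IFF true = true
(U IMPLIES W) XOR ((Y IMPLIES (X IMPLIES W)) IFF ((V OR X) OR U)) = true XOR true = false
NOT ((U IMPLIES W) XOR ((Y IMPLIES (X IMPLIES W)) IFF ((V OR X) OR U))) = NOT false = true
V IFF U = true IFF false = false
Y XOR W = false XOR true = true
X XOR (Y XOR W) = false XOR true = true
(V IFF U) IFF (X XOR (Y XOR W)) = false IFF true = false
NOT ((U IMPLIES W) XOR ((Y IMPLIES (X IMPLIES W)) IFF ((V OR X) OR U))) XOR ((V IFF U) IFF (X XOR (Y XOR W))) = true XOR false = true

true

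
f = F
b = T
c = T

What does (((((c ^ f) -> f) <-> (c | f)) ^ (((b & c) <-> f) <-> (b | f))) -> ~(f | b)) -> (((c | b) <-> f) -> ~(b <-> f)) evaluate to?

c ^ f = T ^ F = T
(c ^ f) -> f = T -> F = F
c | f = T | F = T
((c ^ f) -> f) <-> (c | f) = F <-> T = F
b & c = T & T = T
(b & c) <-> f = T <-> F = F
b | f = T | F = T
((b & c) <-> f) <-> (b | f) = F <-> T = F
(((c ^ f) -> f) <-> (c | f)) ^ (((b & c) <-> f) <-> (b | f)) = F ^ F = F
f | b = F | T = T
~(f | b) = ~T = F
((((c ^ f) -> f) <-> (c | f)) ^ (((b & c) <-> f) <-> (b | f))) -> ~(f | b) = F -> F = T
c | b = T | T = T
(c | b) <-> f = T <-> F = F
b <-> f = T <-> F = F
~(b <-> f) = ~F = T
((c | b) <-> f) -> ~(b <-> f) = F -> T = T
(((((c ^ f) -> f) <-> (c | f)) ^ (((b & c) <-> f) <-> (b | f))) -> ~(f | b)) -> (((c | b) <-> f) -> ~(b <-> f)) = T -> T = T

T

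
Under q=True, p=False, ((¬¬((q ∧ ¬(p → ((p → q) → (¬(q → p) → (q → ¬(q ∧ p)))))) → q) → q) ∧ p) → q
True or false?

True

Substituting q=True, p=False:
p → q = False → True = True
q → p = True → False = False
¬(q → p) = ¬False = True
q ∧ p = True ∧ False = False
¬(q ∧ p) = ¬False = True
q → ¬(q ∧ p) = True → True = True
¬(q → p) → (q → ¬(q ∧ p)) = True → True = True
(p → q) → (¬(q → p) → (q → ¬(q ∧ p))) = True → True = True
p → ((p → q) → (¬(q → p) → (q → ¬(q ∧ p)))) = False → True = True
¬(p → ((p → q) → (¬(q → p) → (q → ¬(q ∧ p))))) = ¬True = False
q ∧ ¬(p → ((p → q) → (¬(q → p) → (q → ¬(q ∧ p))))) = True ∧ False = False
(q ∧ ¬(p → ((p → q) → (¬(q → p) → (q → ¬(q ∧ p)))))) → q = False → True = True
¬((q ∧ ¬(p → ((p → q) → (¬(q → p) → (q → ¬(q ∧ p)))))) → q) = ¬True = False
¬¬((q ∧ ¬(p → ((p → q) → (¬(q → p) → (q → ¬(q ∧ p)))))) → q) = ¬False = True
¬¬((q ∧ ¬(p → ((p → q) → (¬(q → p) → (q → ¬(q ∧ p)))))) → q) → q = True → True = True
(¬¬((q ∧ ¬(p → ((p → q) → (¬(q → p) → (q → ¬(q ∧ p)))))) → q) → q) ∧ p = True ∧ False = False
((¬¬((q ∧ ¬(p → ((p → q) → (¬(q → p) → (q → ¬(q ∧ p)))))) → q) → q) ∧ p) → q = False → True = True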